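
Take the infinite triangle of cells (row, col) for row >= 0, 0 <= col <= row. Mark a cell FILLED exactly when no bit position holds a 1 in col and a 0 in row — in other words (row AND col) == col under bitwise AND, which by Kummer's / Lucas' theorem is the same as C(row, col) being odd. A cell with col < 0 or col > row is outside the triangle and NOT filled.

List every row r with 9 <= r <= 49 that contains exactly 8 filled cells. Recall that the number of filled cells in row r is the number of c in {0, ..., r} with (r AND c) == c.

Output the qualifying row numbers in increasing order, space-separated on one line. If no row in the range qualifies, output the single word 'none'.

Row r has 2^popcount(r) filled cells, so we need popcount(r) = log2(8) = 3.
Scan r = 9..49 and keep those with exactly 3 one-bits:
r=9=1001 popcount=2 -> skip
r=10=1010 popcount=2 -> skip
r=11=1011 popcount=3 -> KEEP
r=12=1100 popcount=2 -> skip
r=13=1101 popcount=3 -> KEEP
r=14=1110 popcount=3 -> KEEP
r=15=1111 popcount=4 -> skip
r=16=10000 popcount=1 -> skip
r=17=10001 popcount=2 -> skip
r=18=10010 popcount=2 -> skip
r=19=10011 popcount=3 -> KEEP
r=20=10100 popcount=2 -> skip
r=21=10101 popcount=3 -> KEEP
r=22=10110 popcount=3 -> KEEP
r=23=10111 popcount=4 -> skip
r=24=11000 popcount=2 -> skip
r=25=11001 popcount=3 -> KEEP
r=26=11010 popcount=3 -> KEEP
r=27=11011 popcount=4 -> skip
r=28=11100 popcount=3 -> KEEP
r=29=11101 popcount=4 -> skip
r=30=11110 popcount=4 -> skip
r=31=11111 popcount=5 -> skip
r=32=100000 popcount=1 -> skip
r=33=100001 popcount=2 -> skip
r=34=100010 popcount=2 -> skip
r=35=100011 popcount=3 -> KEEP
r=36=100100 popcount=2 -> skip
r=37=100101 popcount=3 -> KEEP
r=38=100110 popcount=3 -> KEEP
r=39=100111 popcount=4 -> skip
r=40=101000 popcount=2 -> skip
r=41=101001 popcount=3 -> KEEP
r=42=101010 popcount=3 -> KEEP
r=43=101011 popcount=4 -> skip
r=44=101100 popcount=3 -> KEEP
r=45=101101 popcount=4 -> skip
r=46=101110 popcount=4 -> skip
r=47=101111 popcount=5 -> skip
r=48=110000 popcount=2 -> skip
r=49=110001 popcount=3 -> KEEP
Kept rows: 11 13 14 19 21 22 25 26 28 35 37 38 41 42 44 49

Answer: 11 13 14 19 21 22 25 26 28 35 37 38 41 42 44 49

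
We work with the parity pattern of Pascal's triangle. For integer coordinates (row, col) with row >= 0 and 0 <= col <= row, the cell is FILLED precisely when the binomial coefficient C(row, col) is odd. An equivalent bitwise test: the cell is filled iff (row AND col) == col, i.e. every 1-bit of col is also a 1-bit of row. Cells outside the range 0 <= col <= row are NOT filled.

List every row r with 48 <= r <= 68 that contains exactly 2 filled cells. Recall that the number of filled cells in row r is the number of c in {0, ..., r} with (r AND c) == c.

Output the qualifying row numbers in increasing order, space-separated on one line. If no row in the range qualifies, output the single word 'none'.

Answer: 64

Derivation:
Row r has 2^popcount(r) filled cells, so we need popcount(r) = log2(2) = 1.
Scan r = 48..68 and keep those with exactly 1 one-bits:
r=48=110000 popcount=2 -> skip
r=49=110001 popcount=3 -> skip
r=50=110010 popcount=3 -> skip
r=51=110011 popcount=4 -> skip
r=52=110100 popcount=3 -> skip
r=53=110101 popcount=4 -> skip
r=54=110110 popcount=4 -> skip
r=55=110111 popcount=5 -> skip
r=56=111000 popcount=3 -> skip
r=57=111001 popcount=4 -> skip
r=58=111010 popcount=4 -> skip
r=59=111011 popcount=5 -> skip
r=60=111100 popcount=4 -> skip
r=61=111101 popcount=5 -> skip
r=62=111110 popcount=5 -> skip
r=63=111111 popcount=6 -> skip
r=64=1000000 popcount=1 -> KEEP
r=65=1000001 popcount=2 -> skip
r=66=1000010 popcount=2 -> skip
r=67=1000011 popcount=3 -> skip
r=68=1000100 popcount=2 -> skip
Kept rows: 64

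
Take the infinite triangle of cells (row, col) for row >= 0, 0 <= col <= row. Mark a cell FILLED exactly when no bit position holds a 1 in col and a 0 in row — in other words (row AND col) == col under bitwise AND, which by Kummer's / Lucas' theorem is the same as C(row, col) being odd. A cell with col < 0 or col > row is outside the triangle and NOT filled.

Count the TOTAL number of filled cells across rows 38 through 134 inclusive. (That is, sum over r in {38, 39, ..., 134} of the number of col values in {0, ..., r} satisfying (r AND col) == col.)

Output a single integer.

r38=100110 pc3: +8 =8
r39=100111 pc4: +16 =24
r40=101000 pc2: +4 =28
r41=101001 pc3: +8 =36
r42=101010 pc3: +8 =44
r43=101011 pc4: +16 =60
r44=101100 pc3: +8 =68
r45=101101 pc4: +16 =84
r46=101110 pc4: +16 =100
r47=101111 pc5: +32 =132
r48=110000 pc2: +4 =136
r49=110001 pc3: +8 =144
r50=110010 pc3: +8 =152
r51=110011 pc4: +16 =168
r52=110100 pc3: +8 =176
r53=110101 pc4: +16 =192
r54=110110 pc4: +16 =208
r55=110111 pc5: +32 =240
r56=111000 pc3: +8 =248
r57=111001 pc4: +16 =264
r58=111010 pc4: +16 =280
r59=111011 pc5: +32 =312
r60=111100 pc4: +16 =328
r61=111101 pc5: +32 =360
r62=111110 pc5: +32 =392
r63=111111 pc6: +64 =456
r64=1000000 pc1: +2 =458
r65=1000001 pc2: +4 =462
r66=1000010 pc2: +4 =466
r67=1000011 pc3: +8 =474
r68=1000100 pc2: +4 =478
r69=1000101 pc3: +8 =486
r70=1000110 pc3: +8 =494
r71=1000111 pc4: +16 =510
r72=1001000 pc2: +4 =514
r73=1001001 pc3: +8 =522
r74=1001010 pc3: +8 =530
r75=1001011 pc4: +16 =546
r76=1001100 pc3: +8 =554
r77=1001101 pc4: +16 =570
r78=1001110 pc4: +16 =586
r79=1001111 pc5: +32 =618
r80=1010000 pc2: +4 =622
r81=1010001 pc3: +8 =630
r82=1010010 pc3: +8 =638
r83=1010011 pc4: +16 =654
r84=1010100 pc3: +8 =662
r85=1010101 pc4: +16 =678
r86=1010110 pc4: +16 =694
r87=1010111 pc5: +32 =726
r88=1011000 pc3: +8 =734
r89=1011001 pc4: +16 =750
r90=1011010 pc4: +16 =766
r91=1011011 pc5: +32 =798
r92=1011100 pc4: +16 =814
r93=1011101 pc5: +32 =846
r94=1011110 pc5: +32 =878
r95=1011111 pc6: +64 =942
r96=1100000 pc2: +4 =946
r97=1100001 pc3: +8 =954
r98=1100010 pc3: +8 =962
r99=1100011 pc4: +16 =978
r100=1100100 pc3: +8 =986
r101=1100101 pc4: +16 =1002
r102=1100110 pc4: +16 =1018
r103=1100111 pc5: +32 =1050
r104=1101000 pc3: +8 =1058
r105=1101001 pc4: +16 =1074
r106=1101010 pc4: +16 =1090
r107=1101011 pc5: +32 =1122
r108=1101100 pc4: +16 =1138
r109=1101101 pc5: +32 =1170
r110=1101110 pc5: +32 =1202
r111=1101111 pc6: +64 =1266
r112=1110000 pc3: +8 =1274
r113=1110001 pc4: +16 =1290
r114=1110010 pc4: +16 =1306
r115=1110011 pc5: +32 =1338
r116=1110100 pc4: +16 =1354
r117=1110101 pc5: +32 =1386
r118=1110110 pc5: +32 =1418
r119=1110111 pc6: +64 =1482
r120=1111000 pc4: +16 =1498
r121=1111001 pc5: +32 =1530
r122=1111010 pc5: +32 =1562
r123=1111011 pc6: +64 =1626
r124=1111100 pc5: +32 =1658
r125=1111101 pc6: +64 =1722
r126=1111110 pc6: +64 =1786
r127=1111111 pc7: +128 =1914
r128=10000000 pc1: +2 =1916
r129=10000001 pc2: +4 =1920
r130=10000010 pc2: +4 =1924
r131=10000011 pc3: +8 =1932
r132=10000100 pc2: +4 =1936
r133=10000101 pc3: +8 =1944
r134=10000110 pc3: +8 =1952

Answer: 1952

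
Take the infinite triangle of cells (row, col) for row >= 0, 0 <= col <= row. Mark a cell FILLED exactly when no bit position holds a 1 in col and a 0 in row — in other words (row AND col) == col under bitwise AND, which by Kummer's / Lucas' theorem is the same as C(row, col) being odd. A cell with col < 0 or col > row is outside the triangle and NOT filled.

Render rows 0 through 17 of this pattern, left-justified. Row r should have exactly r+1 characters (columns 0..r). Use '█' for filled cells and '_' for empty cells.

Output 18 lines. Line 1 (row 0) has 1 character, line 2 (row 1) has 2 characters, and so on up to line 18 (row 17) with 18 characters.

r0=0: █
r1=1: ██
r2=10: █_█
r3=11: ████
r4=100: █___█
r5=101: ██__██
r6=110: █_█_█_█
r7=111: ████████
r8=1000: █_______█
r9=1001: ██______██
r10=1010: █_█_____█_█
r11=1011: ████____████
r12=1100: █___█___█___█
r13=1101: ██__██__██__██
r14=1110: █_█_█_█_█_█_█_█
r15=1111: ████████████████
r16=10000: █_______________█
r17=10001: ██______________██

Answer: █
██
█_█
████
█___█
██__██
█_█_█_█
████████
█_______█
██______██
█_█_____█_█
████____████
█___█___█___█
██__██__██__██
█_█_█_█_█_█_█_█
████████████████
█_______________█
██______________██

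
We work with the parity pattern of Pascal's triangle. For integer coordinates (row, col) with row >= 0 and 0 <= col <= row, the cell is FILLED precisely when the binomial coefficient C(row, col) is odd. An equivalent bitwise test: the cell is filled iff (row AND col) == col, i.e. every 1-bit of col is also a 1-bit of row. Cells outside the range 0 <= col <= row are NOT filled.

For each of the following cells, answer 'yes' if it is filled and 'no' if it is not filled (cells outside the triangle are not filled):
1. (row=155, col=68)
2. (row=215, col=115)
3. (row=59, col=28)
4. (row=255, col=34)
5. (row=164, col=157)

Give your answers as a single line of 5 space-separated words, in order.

(155,68): row=0b10011011, col=0b1000100, row AND col = 0b0 = 0; 0 != 68 -> empty
(215,115): row=0b11010111, col=0b1110011, row AND col = 0b1010011 = 83; 83 != 115 -> empty
(59,28): row=0b111011, col=0b11100, row AND col = 0b11000 = 24; 24 != 28 -> empty
(255,34): row=0b11111111, col=0b100010, row AND col = 0b100010 = 34; 34 == 34 -> filled
(164,157): row=0b10100100, col=0b10011101, row AND col = 0b10000100 = 132; 132 != 157 -> empty

Answer: no no no yes no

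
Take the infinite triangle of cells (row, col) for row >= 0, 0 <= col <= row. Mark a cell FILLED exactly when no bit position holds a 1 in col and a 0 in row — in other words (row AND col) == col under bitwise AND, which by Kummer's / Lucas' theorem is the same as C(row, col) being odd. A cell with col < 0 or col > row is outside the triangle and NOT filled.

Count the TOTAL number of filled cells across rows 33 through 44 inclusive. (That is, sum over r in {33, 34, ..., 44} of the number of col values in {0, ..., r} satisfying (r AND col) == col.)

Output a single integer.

Answer: 96

Derivation:
r33=100001 pc2: +4 =4
r34=100010 pc2: +4 =8
r35=100011 pc3: +8 =16
r36=100100 pc2: +4 =20
r37=100101 pc3: +8 =28
r38=100110 pc3: +8 =36
r39=100111 pc4: +16 =52
r40=101000 pc2: +4 =56
r41=101001 pc3: +8 =64
r42=101010 pc3: +8 =72
r43=101011 pc4: +16 =88
r44=101100 pc3: +8 =96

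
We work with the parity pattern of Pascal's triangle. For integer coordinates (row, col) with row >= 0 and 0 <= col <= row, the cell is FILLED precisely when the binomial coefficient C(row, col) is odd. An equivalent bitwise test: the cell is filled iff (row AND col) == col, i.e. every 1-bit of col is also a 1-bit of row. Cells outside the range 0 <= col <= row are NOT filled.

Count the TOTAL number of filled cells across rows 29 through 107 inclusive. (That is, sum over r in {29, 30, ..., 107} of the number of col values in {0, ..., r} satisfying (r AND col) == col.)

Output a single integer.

r29=11101 pc4: +16 =16
r30=11110 pc4: +16 =32
r31=11111 pc5: +32 =64
r32=100000 pc1: +2 =66
r33=100001 pc2: +4 =70
r34=100010 pc2: +4 =74
r35=100011 pc3: +8 =82
r36=100100 pc2: +4 =86
r37=100101 pc3: +8 =94
r38=100110 pc3: +8 =102
r39=100111 pc4: +16 =118
r40=101000 pc2: +4 =122
r41=101001 pc3: +8 =130
r42=101010 pc3: +8 =138
r43=101011 pc4: +16 =154
r44=101100 pc3: +8 =162
r45=101101 pc4: +16 =178
r46=101110 pc4: +16 =194
r47=101111 pc5: +32 =226
r48=110000 pc2: +4 =230
r49=110001 pc3: +8 =238
r50=110010 pc3: +8 =246
r51=110011 pc4: +16 =262
r52=110100 pc3: +8 =270
r53=110101 pc4: +16 =286
r54=110110 pc4: +16 =302
r55=110111 pc5: +32 =334
r56=111000 pc3: +8 =342
r57=111001 pc4: +16 =358
r58=111010 pc4: +16 =374
r59=111011 pc5: +32 =406
r60=111100 pc4: +16 =422
r61=111101 pc5: +32 =454
r62=111110 pc5: +32 =486
r63=111111 pc6: +64 =550
r64=1000000 pc1: +2 =552
r65=1000001 pc2: +4 =556
r66=1000010 pc2: +4 =560
r67=1000011 pc3: +8 =568
r68=1000100 pc2: +4 =572
r69=1000101 pc3: +8 =580
r70=1000110 pc3: +8 =588
r71=1000111 pc4: +16 =604
r72=1001000 pc2: +4 =608
r73=1001001 pc3: +8 =616
r74=1001010 pc3: +8 =624
r75=1001011 pc4: +16 =640
r76=1001100 pc3: +8 =648
r77=1001101 pc4: +16 =664
r78=1001110 pc4: +16 =680
r79=1001111 pc5: +32 =712
r80=1010000 pc2: +4 =716
r81=1010001 pc3: +8 =724
r82=1010010 pc3: +8 =732
r83=1010011 pc4: +16 =748
r84=1010100 pc3: +8 =756
r85=1010101 pc4: +16 =772
r86=1010110 pc4: +16 =788
r87=1010111 pc5: +32 =820
r88=1011000 pc3: +8 =828
r89=1011001 pc4: +16 =844
r90=1011010 pc4: +16 =860
r91=1011011 pc5: +32 =892
r92=1011100 pc4: +16 =908
r93=1011101 pc5: +32 =940
r94=1011110 pc5: +32 =972
r95=1011111 pc6: +64 =1036
r96=1100000 pc2: +4 =1040
r97=1100001 pc3: +8 =1048
r98=1100010 pc3: +8 =1056
r99=1100011 pc4: +16 =1072
r100=1100100 pc3: +8 =1080
r101=1100101 pc4: +16 =1096
r102=1100110 pc4: +16 =1112
r103=1100111 pc5: +32 =1144
r104=1101000 pc3: +8 =1152
r105=1101001 pc4: +16 =1168
r106=1101010 pc4: +16 =1184
r107=1101011 pc5: +32 =1216

Answer: 1216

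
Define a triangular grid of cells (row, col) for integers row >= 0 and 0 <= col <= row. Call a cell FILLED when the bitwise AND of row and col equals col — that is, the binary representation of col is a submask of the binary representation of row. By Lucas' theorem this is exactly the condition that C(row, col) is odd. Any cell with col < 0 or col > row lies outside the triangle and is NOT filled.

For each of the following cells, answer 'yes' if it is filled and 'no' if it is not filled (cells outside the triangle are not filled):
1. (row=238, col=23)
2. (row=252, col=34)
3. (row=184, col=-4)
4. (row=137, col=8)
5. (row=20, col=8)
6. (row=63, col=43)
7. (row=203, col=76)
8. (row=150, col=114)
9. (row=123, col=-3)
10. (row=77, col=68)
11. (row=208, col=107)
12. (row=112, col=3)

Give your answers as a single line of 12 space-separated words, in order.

Answer: no no no yes no yes no no no yes no no

Derivation:
(238,23): row=0b11101110, col=0b10111, row AND col = 0b110 = 6; 6 != 23 -> empty
(252,34): row=0b11111100, col=0b100010, row AND col = 0b100000 = 32; 32 != 34 -> empty
(184,-4): col outside [0, 184] -> not filled
(137,8): row=0b10001001, col=0b1000, row AND col = 0b1000 = 8; 8 == 8 -> filled
(20,8): row=0b10100, col=0b1000, row AND col = 0b0 = 0; 0 != 8 -> empty
(63,43): row=0b111111, col=0b101011, row AND col = 0b101011 = 43; 43 == 43 -> filled
(203,76): row=0b11001011, col=0b1001100, row AND col = 0b1001000 = 72; 72 != 76 -> empty
(150,114): row=0b10010110, col=0b1110010, row AND col = 0b10010 = 18; 18 != 114 -> empty
(123,-3): col outside [0, 123] -> not filled
(77,68): row=0b1001101, col=0b1000100, row AND col = 0b1000100 = 68; 68 == 68 -> filled
(208,107): row=0b11010000, col=0b1101011, row AND col = 0b1000000 = 64; 64 != 107 -> empty
(112,3): row=0b1110000, col=0b11, row AND col = 0b0 = 0; 0 != 3 -> empty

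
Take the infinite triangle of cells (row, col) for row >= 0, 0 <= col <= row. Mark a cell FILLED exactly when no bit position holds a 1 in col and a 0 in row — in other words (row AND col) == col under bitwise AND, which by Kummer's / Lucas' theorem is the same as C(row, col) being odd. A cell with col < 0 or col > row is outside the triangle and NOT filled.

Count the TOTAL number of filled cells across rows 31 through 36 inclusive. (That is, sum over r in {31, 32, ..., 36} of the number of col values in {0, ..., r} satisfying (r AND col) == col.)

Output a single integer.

r31=11111 pc5: +32 =32
r32=100000 pc1: +2 =34
r33=100001 pc2: +4 =38
r34=100010 pc2: +4 =42
r35=100011 pc3: +8 =50
r36=100100 pc2: +4 =54

Answer: 54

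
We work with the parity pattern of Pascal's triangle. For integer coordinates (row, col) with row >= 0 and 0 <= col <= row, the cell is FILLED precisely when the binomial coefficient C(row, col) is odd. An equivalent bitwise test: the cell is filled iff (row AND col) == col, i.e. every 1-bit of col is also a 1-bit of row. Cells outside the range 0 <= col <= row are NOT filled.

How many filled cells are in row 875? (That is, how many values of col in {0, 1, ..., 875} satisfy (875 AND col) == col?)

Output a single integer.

875 in binary = 1101101011
popcount(875) = number of 1-bits in 1101101011 = 7
A col c satisfies (875 AND c) == c iff every set bit of c is also set in 875; each of the 7 set bits of 875 can independently be on or off in c.
count = 2^7 = 128

Answer: 128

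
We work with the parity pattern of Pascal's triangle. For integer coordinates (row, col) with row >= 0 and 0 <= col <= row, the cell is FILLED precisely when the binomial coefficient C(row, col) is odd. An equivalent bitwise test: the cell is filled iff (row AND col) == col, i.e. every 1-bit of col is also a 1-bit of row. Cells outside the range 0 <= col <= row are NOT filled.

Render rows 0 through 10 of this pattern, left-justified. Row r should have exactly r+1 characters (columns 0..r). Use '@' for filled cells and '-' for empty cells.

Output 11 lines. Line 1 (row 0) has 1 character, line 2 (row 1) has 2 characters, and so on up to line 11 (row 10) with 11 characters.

r0=0: @
r1=1: @@
r2=10: @-@
r3=11: @@@@
r4=100: @---@
r5=101: @@--@@
r6=110: @-@-@-@
r7=111: @@@@@@@@
r8=1000: @-------@
r9=1001: @@------@@
r10=1010: @-@-----@-@

Answer: @
@@
@-@
@@@@
@---@
@@--@@
@-@-@-@
@@@@@@@@
@-------@
@@------@@
@-@-----@-@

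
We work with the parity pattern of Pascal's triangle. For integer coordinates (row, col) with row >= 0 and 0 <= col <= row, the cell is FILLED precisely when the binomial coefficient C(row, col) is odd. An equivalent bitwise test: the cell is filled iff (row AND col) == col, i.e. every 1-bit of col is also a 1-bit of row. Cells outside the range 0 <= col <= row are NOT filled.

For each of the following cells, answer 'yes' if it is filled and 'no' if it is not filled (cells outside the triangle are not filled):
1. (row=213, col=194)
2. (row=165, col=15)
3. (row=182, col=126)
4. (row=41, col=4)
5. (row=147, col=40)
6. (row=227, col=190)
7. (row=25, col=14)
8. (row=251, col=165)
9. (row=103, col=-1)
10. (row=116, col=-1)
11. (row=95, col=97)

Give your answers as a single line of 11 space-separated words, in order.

(213,194): row=0b11010101, col=0b11000010, row AND col = 0b11000000 = 192; 192 != 194 -> empty
(165,15): row=0b10100101, col=0b1111, row AND col = 0b101 = 5; 5 != 15 -> empty
(182,126): row=0b10110110, col=0b1111110, row AND col = 0b110110 = 54; 54 != 126 -> empty
(41,4): row=0b101001, col=0b100, row AND col = 0b0 = 0; 0 != 4 -> empty
(147,40): row=0b10010011, col=0b101000, row AND col = 0b0 = 0; 0 != 40 -> empty
(227,190): row=0b11100011, col=0b10111110, row AND col = 0b10100010 = 162; 162 != 190 -> empty
(25,14): row=0b11001, col=0b1110, row AND col = 0b1000 = 8; 8 != 14 -> empty
(251,165): row=0b11111011, col=0b10100101, row AND col = 0b10100001 = 161; 161 != 165 -> empty
(103,-1): col outside [0, 103] -> not filled
(116,-1): col outside [0, 116] -> not filled
(95,97): col outside [0, 95] -> not filled

Answer: no no no no no no no no no no no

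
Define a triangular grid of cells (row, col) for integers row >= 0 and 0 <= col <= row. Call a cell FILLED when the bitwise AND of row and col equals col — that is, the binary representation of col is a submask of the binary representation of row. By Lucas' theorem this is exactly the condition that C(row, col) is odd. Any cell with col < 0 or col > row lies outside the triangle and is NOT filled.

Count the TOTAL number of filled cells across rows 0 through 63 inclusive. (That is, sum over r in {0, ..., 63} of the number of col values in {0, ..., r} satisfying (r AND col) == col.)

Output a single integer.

r0=0 pc0: +1 =1
r1=1 pc1: +2 =3
r2=10 pc1: +2 =5
r3=11 pc2: +4 =9
r4=100 pc1: +2 =11
r5=101 pc2: +4 =15
r6=110 pc2: +4 =19
r7=111 pc3: +8 =27
r8=1000 pc1: +2 =29
r9=1001 pc2: +4 =33
r10=1010 pc2: +4 =37
r11=1011 pc3: +8 =45
r12=1100 pc2: +4 =49
r13=1101 pc3: +8 =57
r14=1110 pc3: +8 =65
r15=1111 pc4: +16 =81
r16=10000 pc1: +2 =83
r17=10001 pc2: +4 =87
r18=10010 pc2: +4 =91
r19=10011 pc3: +8 =99
r20=10100 pc2: +4 =103
r21=10101 pc3: +8 =111
r22=10110 pc3: +8 =119
r23=10111 pc4: +16 =135
r24=11000 pc2: +4 =139
r25=11001 pc3: +8 =147
r26=11010 pc3: +8 =155
r27=11011 pc4: +16 =171
r28=11100 pc3: +8 =179
r29=11101 pc4: +16 =195
r30=11110 pc4: +16 =211
r31=11111 pc5: +32 =243
r32=100000 pc1: +2 =245
r33=100001 pc2: +4 =249
r34=100010 pc2: +4 =253
r35=100011 pc3: +8 =261
r36=100100 pc2: +4 =265
r37=100101 pc3: +8 =273
r38=100110 pc3: +8 =281
r39=100111 pc4: +16 =297
r40=101000 pc2: +4 =301
r41=101001 pc3: +8 =309
r42=101010 pc3: +8 =317
r43=101011 pc4: +16 =333
r44=101100 pc3: +8 =341
r45=101101 pc4: +16 =357
r46=101110 pc4: +16 =373
r47=101111 pc5: +32 =405
r48=110000 pc2: +4 =409
r49=110001 pc3: +8 =417
r50=110010 pc3: +8 =425
r51=110011 pc4: +16 =441
r52=110100 pc3: +8 =449
r53=110101 pc4: +16 =465
r54=110110 pc4: +16 =481
r55=110111 pc5: +32 =513
r56=111000 pc3: +8 =521
r57=111001 pc4: +16 =537
r58=111010 pc4: +16 =553
r59=111011 pc5: +32 =585
r60=111100 pc4: +16 =601
r61=111101 pc5: +32 =633
r62=111110 pc5: +32 =665
r63=111111 pc6: +64 =729

Answer: 729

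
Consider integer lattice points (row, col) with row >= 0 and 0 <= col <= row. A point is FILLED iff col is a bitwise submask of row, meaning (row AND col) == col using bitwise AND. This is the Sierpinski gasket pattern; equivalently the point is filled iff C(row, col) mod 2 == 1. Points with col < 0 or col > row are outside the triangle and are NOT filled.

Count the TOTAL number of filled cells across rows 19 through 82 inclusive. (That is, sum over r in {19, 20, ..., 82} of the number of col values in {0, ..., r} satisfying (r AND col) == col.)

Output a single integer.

Answer: 820

Derivation:
r19=10011 pc3: +8 =8
r20=10100 pc2: +4 =12
r21=10101 pc3: +8 =20
r22=10110 pc3: +8 =28
r23=10111 pc4: +16 =44
r24=11000 pc2: +4 =48
r25=11001 pc3: +8 =56
r26=11010 pc3: +8 =64
r27=11011 pc4: +16 =80
r28=11100 pc3: +8 =88
r29=11101 pc4: +16 =104
r30=11110 pc4: +16 =120
r31=11111 pc5: +32 =152
r32=100000 pc1: +2 =154
r33=100001 pc2: +4 =158
r34=100010 pc2: +4 =162
r35=100011 pc3: +8 =170
r36=100100 pc2: +4 =174
r37=100101 pc3: +8 =182
r38=100110 pc3: +8 =190
r39=100111 pc4: +16 =206
r40=101000 pc2: +4 =210
r41=101001 pc3: +8 =218
r42=101010 pc3: +8 =226
r43=101011 pc4: +16 =242
r44=101100 pc3: +8 =250
r45=101101 pc4: +16 =266
r46=101110 pc4: +16 =282
r47=101111 pc5: +32 =314
r48=110000 pc2: +4 =318
r49=110001 pc3: +8 =326
r50=110010 pc3: +8 =334
r51=110011 pc4: +16 =350
r52=110100 pc3: +8 =358
r53=110101 pc4: +16 =374
r54=110110 pc4: +16 =390
r55=110111 pc5: +32 =422
r56=111000 pc3: +8 =430
r57=111001 pc4: +16 =446
r58=111010 pc4: +16 =462
r59=111011 pc5: +32 =494
r60=111100 pc4: +16 =510
r61=111101 pc5: +32 =542
r62=111110 pc5: +32 =574
r63=111111 pc6: +64 =638
r64=1000000 pc1: +2 =640
r65=1000001 pc2: +4 =644
r66=1000010 pc2: +4 =648
r67=1000011 pc3: +8 =656
r68=1000100 pc2: +4 =660
r69=1000101 pc3: +8 =668
r70=1000110 pc3: +8 =676
r71=1000111 pc4: +16 =692
r72=1001000 pc2: +4 =696
r73=1001001 pc3: +8 =704
r74=1001010 pc3: +8 =712
r75=1001011 pc4: +16 =728
r76=1001100 pc3: +8 =736
r77=1001101 pc4: +16 =752
r78=1001110 pc4: +16 =768
r79=1001111 pc5: +32 =800
r80=1010000 pc2: +4 =804
r81=1010001 pc3: +8 =812
r82=1010010 pc3: +8 =820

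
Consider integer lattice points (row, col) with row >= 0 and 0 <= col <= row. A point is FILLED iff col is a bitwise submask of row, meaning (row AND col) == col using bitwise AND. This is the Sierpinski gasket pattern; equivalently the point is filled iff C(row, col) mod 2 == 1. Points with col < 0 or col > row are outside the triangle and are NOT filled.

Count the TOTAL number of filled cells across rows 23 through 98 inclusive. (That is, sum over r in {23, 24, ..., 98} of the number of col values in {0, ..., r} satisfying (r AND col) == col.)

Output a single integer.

r23=10111 pc4: +16 =16
r24=11000 pc2: +4 =20
r25=11001 pc3: +8 =28
r26=11010 pc3: +8 =36
r27=11011 pc4: +16 =52
r28=11100 pc3: +8 =60
r29=11101 pc4: +16 =76
r30=11110 pc4: +16 =92
r31=11111 pc5: +32 =124
r32=100000 pc1: +2 =126
r33=100001 pc2: +4 =130
r34=100010 pc2: +4 =134
r35=100011 pc3: +8 =142
r36=100100 pc2: +4 =146
r37=100101 pc3: +8 =154
r38=100110 pc3: +8 =162
r39=100111 pc4: +16 =178
r40=101000 pc2: +4 =182
r41=101001 pc3: +8 =190
r42=101010 pc3: +8 =198
r43=101011 pc4: +16 =214
r44=101100 pc3: +8 =222
r45=101101 pc4: +16 =238
r46=101110 pc4: +16 =254
r47=101111 pc5: +32 =286
r48=110000 pc2: +4 =290
r49=110001 pc3: +8 =298
r50=110010 pc3: +8 =306
r51=110011 pc4: +16 =322
r52=110100 pc3: +8 =330
r53=110101 pc4: +16 =346
r54=110110 pc4: +16 =362
r55=110111 pc5: +32 =394
r56=111000 pc3: +8 =402
r57=111001 pc4: +16 =418
r58=111010 pc4: +16 =434
r59=111011 pc5: +32 =466
r60=111100 pc4: +16 =482
r61=111101 pc5: +32 =514
r62=111110 pc5: +32 =546
r63=111111 pc6: +64 =610
r64=1000000 pc1: +2 =612
r65=1000001 pc2: +4 =616
r66=1000010 pc2: +4 =620
r67=1000011 pc3: +8 =628
r68=1000100 pc2: +4 =632
r69=1000101 pc3: +8 =640
r70=1000110 pc3: +8 =648
r71=1000111 pc4: +16 =664
r72=1001000 pc2: +4 =668
r73=1001001 pc3: +8 =676
r74=1001010 pc3: +8 =684
r75=1001011 pc4: +16 =700
r76=1001100 pc3: +8 =708
r77=1001101 pc4: +16 =724
r78=1001110 pc4: +16 =740
r79=1001111 pc5: +32 =772
r80=1010000 pc2: +4 =776
r81=1010001 pc3: +8 =784
r82=1010010 pc3: +8 =792
r83=1010011 pc4: +16 =808
r84=1010100 pc3: +8 =816
r85=1010101 pc4: +16 =832
r86=1010110 pc4: +16 =848
r87=1010111 pc5: +32 =880
r88=1011000 pc3: +8 =888
r89=1011001 pc4: +16 =904
r90=1011010 pc4: +16 =920
r91=1011011 pc5: +32 =952
r92=1011100 pc4: +16 =968
r93=1011101 pc5: +32 =1000
r94=1011110 pc5: +32 =1032
r95=1011111 pc6: +64 =1096
r96=1100000 pc2: +4 =1100
r97=1100001 pc3: +8 =1108
r98=1100010 pc3: +8 =1116

Answer: 1116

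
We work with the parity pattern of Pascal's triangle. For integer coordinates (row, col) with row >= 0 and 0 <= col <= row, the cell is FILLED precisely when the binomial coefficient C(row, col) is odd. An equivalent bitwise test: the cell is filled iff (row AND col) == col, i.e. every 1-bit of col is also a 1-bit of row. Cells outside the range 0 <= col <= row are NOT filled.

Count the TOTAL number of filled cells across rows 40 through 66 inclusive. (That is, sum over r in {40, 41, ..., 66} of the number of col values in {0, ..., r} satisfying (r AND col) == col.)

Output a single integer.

r40=101000 pc2: +4 =4
r41=101001 pc3: +8 =12
r42=101010 pc3: +8 =20
r43=101011 pc4: +16 =36
r44=101100 pc3: +8 =44
r45=101101 pc4: +16 =60
r46=101110 pc4: +16 =76
r47=101111 pc5: +32 =108
r48=110000 pc2: +4 =112
r49=110001 pc3: +8 =120
r50=110010 pc3: +8 =128
r51=110011 pc4: +16 =144
r52=110100 pc3: +8 =152
r53=110101 pc4: +16 =168
r54=110110 pc4: +16 =184
r55=110111 pc5: +32 =216
r56=111000 pc3: +8 =224
r57=111001 pc4: +16 =240
r58=111010 pc4: +16 =256
r59=111011 pc5: +32 =288
r60=111100 pc4: +16 =304
r61=111101 pc5: +32 =336
r62=111110 pc5: +32 =368
r63=111111 pc6: +64 =432
r64=1000000 pc1: +2 =434
r65=1000001 pc2: +4 =438
r66=1000010 pc2: +4 =442

Answer: 442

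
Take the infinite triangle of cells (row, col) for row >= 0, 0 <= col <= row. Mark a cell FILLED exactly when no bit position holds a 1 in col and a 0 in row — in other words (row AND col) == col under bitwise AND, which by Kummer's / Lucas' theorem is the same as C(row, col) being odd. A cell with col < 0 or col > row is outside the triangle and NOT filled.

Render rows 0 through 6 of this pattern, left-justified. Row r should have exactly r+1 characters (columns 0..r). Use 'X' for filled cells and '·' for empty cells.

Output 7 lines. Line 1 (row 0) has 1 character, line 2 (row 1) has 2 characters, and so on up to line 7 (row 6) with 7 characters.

Answer: X
XX
X·X
XXXX
X···X
XX··XX
X·X·X·X

Derivation:
r0=0: X
r1=1: XX
r2=10: X·X
r3=11: XXXX
r4=100: X···X
r5=101: XX··XX
r6=110: X·X·X·X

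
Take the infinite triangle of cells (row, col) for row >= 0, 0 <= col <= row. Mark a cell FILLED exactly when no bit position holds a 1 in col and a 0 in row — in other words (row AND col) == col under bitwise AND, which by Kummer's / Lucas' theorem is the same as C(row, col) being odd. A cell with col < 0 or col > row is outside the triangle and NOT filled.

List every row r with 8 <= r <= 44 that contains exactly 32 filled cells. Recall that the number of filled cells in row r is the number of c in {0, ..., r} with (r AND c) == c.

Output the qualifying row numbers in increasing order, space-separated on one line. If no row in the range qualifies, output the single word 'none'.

Answer: 31

Derivation:
Row r has 2^popcount(r) filled cells, so we need popcount(r) = log2(32) = 5.
Scan r = 8..44 and keep those with exactly 5 one-bits:
r=8=1000 popcount=1 -> skip
r=9=1001 popcount=2 -> skip
r=10=1010 popcount=2 -> skip
r=11=1011 popcount=3 -> skip
r=12=1100 popcount=2 -> skip
r=13=1101 popcount=3 -> skip
r=14=1110 popcount=3 -> skip
r=15=1111 popcount=4 -> skip
r=16=10000 popcount=1 -> skip
r=17=10001 popcount=2 -> skip
r=18=10010 popcount=2 -> skip
r=19=10011 popcount=3 -> skip
r=20=10100 popcount=2 -> skip
r=21=10101 popcount=3 -> skip
r=22=10110 popcount=3 -> skip
r=23=10111 popcount=4 -> skip
r=24=11000 popcount=2 -> skip
r=25=11001 popcount=3 -> skip
r=26=11010 popcount=3 -> skip
r=27=11011 popcount=4 -> skip
r=28=11100 popcount=3 -> skip
r=29=11101 popcount=4 -> skip
r=30=11110 popcount=4 -> skip
r=31=11111 popcount=5 -> KEEP
r=32=100000 popcount=1 -> skip
r=33=100001 popcount=2 -> skip
r=34=100010 popcount=2 -> skip
r=35=100011 popcount=3 -> skip
r=36=100100 popcount=2 -> skip
r=37=100101 popcount=3 -> skip
r=38=100110 popcount=3 -> skip
r=39=100111 popcount=4 -> skip
r=40=101000 popcount=2 -> skip
r=41=101001 popcount=3 -> skip
r=42=101010 popcount=3 -> skip
r=43=101011 popcount=4 -> skip
r=44=101100 popcount=3 -> skip
Kept rows: 31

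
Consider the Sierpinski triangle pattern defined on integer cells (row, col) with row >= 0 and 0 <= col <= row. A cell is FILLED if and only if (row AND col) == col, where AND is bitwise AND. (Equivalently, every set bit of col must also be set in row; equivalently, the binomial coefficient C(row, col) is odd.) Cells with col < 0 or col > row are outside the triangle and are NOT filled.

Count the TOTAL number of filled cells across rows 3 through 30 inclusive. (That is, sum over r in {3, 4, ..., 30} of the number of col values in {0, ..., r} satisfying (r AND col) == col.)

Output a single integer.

r3=11 pc2: +4 =4
r4=100 pc1: +2 =6
r5=101 pc2: +4 =10
r6=110 pc2: +4 =14
r7=111 pc3: +8 =22
r8=1000 pc1: +2 =24
r9=1001 pc2: +4 =28
r10=1010 pc2: +4 =32
r11=1011 pc3: +8 =40
r12=1100 pc2: +4 =44
r13=1101 pc3: +8 =52
r14=1110 pc3: +8 =60
r15=1111 pc4: +16 =76
r16=10000 pc1: +2 =78
r17=10001 pc2: +4 =82
r18=10010 pc2: +4 =86
r19=10011 pc3: +8 =94
r20=10100 pc2: +4 =98
r21=10101 pc3: +8 =106
r22=10110 pc3: +8 =114
r23=10111 pc4: +16 =130
r24=11000 pc2: +4 =134
r25=11001 pc3: +8 =142
r26=11010 pc3: +8 =150
r27=11011 pc4: +16 =166
r28=11100 pc3: +8 =174
r29=11101 pc4: +16 =190
r30=11110 pc4: +16 =206

Answer: 206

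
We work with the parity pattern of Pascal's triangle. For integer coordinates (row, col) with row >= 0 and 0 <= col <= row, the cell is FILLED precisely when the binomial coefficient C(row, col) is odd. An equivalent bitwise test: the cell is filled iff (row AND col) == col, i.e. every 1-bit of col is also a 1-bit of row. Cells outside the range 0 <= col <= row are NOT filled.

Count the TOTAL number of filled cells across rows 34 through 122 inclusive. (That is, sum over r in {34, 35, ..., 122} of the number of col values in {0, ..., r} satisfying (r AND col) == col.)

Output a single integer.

Answer: 1586

Derivation:
r34=100010 pc2: +4 =4
r35=100011 pc3: +8 =12
r36=100100 pc2: +4 =16
r37=100101 pc3: +8 =24
r38=100110 pc3: +8 =32
r39=100111 pc4: +16 =48
r40=101000 pc2: +4 =52
r41=101001 pc3: +8 =60
r42=101010 pc3: +8 =68
r43=101011 pc4: +16 =84
r44=101100 pc3: +8 =92
r45=101101 pc4: +16 =108
r46=101110 pc4: +16 =124
r47=101111 pc5: +32 =156
r48=110000 pc2: +4 =160
r49=110001 pc3: +8 =168
r50=110010 pc3: +8 =176
r51=110011 pc4: +16 =192
r52=110100 pc3: +8 =200
r53=110101 pc4: +16 =216
r54=110110 pc4: +16 =232
r55=110111 pc5: +32 =264
r56=111000 pc3: +8 =272
r57=111001 pc4: +16 =288
r58=111010 pc4: +16 =304
r59=111011 pc5: +32 =336
r60=111100 pc4: +16 =352
r61=111101 pc5: +32 =384
r62=111110 pc5: +32 =416
r63=111111 pc6: +64 =480
r64=1000000 pc1: +2 =482
r65=1000001 pc2: +4 =486
r66=1000010 pc2: +4 =490
r67=1000011 pc3: +8 =498
r68=1000100 pc2: +4 =502
r69=1000101 pc3: +8 =510
r70=1000110 pc3: +8 =518
r71=1000111 pc4: +16 =534
r72=1001000 pc2: +4 =538
r73=1001001 pc3: +8 =546
r74=1001010 pc3: +8 =554
r75=1001011 pc4: +16 =570
r76=1001100 pc3: +8 =578
r77=1001101 pc4: +16 =594
r78=1001110 pc4: +16 =610
r79=1001111 pc5: +32 =642
r80=1010000 pc2: +4 =646
r81=1010001 pc3: +8 =654
r82=1010010 pc3: +8 =662
r83=1010011 pc4: +16 =678
r84=1010100 pc3: +8 =686
r85=1010101 pc4: +16 =702
r86=1010110 pc4: +16 =718
r87=1010111 pc5: +32 =750
r88=1011000 pc3: +8 =758
r89=1011001 pc4: +16 =774
r90=1011010 pc4: +16 =790
r91=1011011 pc5: +32 =822
r92=1011100 pc4: +16 =838
r93=1011101 pc5: +32 =870
r94=1011110 pc5: +32 =902
r95=1011111 pc6: +64 =966
r96=1100000 pc2: +4 =970
r97=1100001 pc3: +8 =978
r98=1100010 pc3: +8 =986
r99=1100011 pc4: +16 =1002
r100=1100100 pc3: +8 =1010
r101=1100101 pc4: +16 =1026
r102=1100110 pc4: +16 =1042
r103=1100111 pc5: +32 =1074
r104=1101000 pc3: +8 =1082
r105=1101001 pc4: +16 =1098
r106=1101010 pc4: +16 =1114
r107=1101011 pc5: +32 =1146
r108=1101100 pc4: +16 =1162
r109=1101101 pc5: +32 =1194
r110=1101110 pc5: +32 =1226
r111=1101111 pc6: +64 =1290
r112=1110000 pc3: +8 =1298
r113=1110001 pc4: +16 =1314
r114=1110010 pc4: +16 =1330
r115=1110011 pc5: +32 =1362
r116=1110100 pc4: +16 =1378
r117=1110101 pc5: +32 =1410
r118=1110110 pc5: +32 =1442
r119=1110111 pc6: +64 =1506
r120=1111000 pc4: +16 =1522
r121=1111001 pc5: +32 =1554
r122=1111010 pc5: +32 =1586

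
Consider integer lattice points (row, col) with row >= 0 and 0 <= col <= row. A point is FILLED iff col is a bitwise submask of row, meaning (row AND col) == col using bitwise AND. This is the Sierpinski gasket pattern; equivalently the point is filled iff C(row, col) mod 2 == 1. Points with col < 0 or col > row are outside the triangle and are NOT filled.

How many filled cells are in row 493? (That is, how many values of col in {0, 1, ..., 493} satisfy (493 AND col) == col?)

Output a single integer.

493 in binary = 111101101
popcount(493) = number of 1-bits in 111101101 = 7
A col c satisfies (493 AND c) == c iff every set bit of c is also set in 493; each of the 7 set bits of 493 can independently be on or off in c.
count = 2^7 = 128

Answer: 128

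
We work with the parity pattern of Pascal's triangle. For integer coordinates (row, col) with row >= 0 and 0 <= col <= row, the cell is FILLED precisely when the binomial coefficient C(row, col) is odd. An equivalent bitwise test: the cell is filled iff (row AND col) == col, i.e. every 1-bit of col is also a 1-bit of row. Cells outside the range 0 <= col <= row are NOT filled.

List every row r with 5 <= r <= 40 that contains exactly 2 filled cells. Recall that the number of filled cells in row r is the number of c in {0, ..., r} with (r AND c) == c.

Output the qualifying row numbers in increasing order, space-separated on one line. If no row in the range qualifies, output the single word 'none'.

Answer: 8 16 32

Derivation:
Row r has 2^popcount(r) filled cells, so we need popcount(r) = log2(2) = 1.
Scan r = 5..40 and keep those with exactly 1 one-bits:
r=5=101 popcount=2 -> skip
r=6=110 popcount=2 -> skip
r=7=111 popcount=3 -> skip
r=8=1000 popcount=1 -> KEEP
r=9=1001 popcount=2 -> skip
r=10=1010 popcount=2 -> skip
r=11=1011 popcount=3 -> skip
r=12=1100 popcount=2 -> skip
r=13=1101 popcount=3 -> skip
r=14=1110 popcount=3 -> skip
r=15=1111 popcount=4 -> skip
r=16=10000 popcount=1 -> KEEP
r=17=10001 popcount=2 -> skip
r=18=10010 popcount=2 -> skip
r=19=10011 popcount=3 -> skip
r=20=10100 popcount=2 -> skip
r=21=10101 popcount=3 -> skip
r=22=10110 popcount=3 -> skip
r=23=10111 popcount=4 -> skip
r=24=11000 popcount=2 -> skip
r=25=11001 popcount=3 -> skip
r=26=11010 popcount=3 -> skip
r=27=11011 popcount=4 -> skip
r=28=11100 popcount=3 -> skip
r=29=11101 popcount=4 -> skip
r=30=11110 popcount=4 -> skip
r=31=11111 popcount=5 -> skip
r=32=100000 popcount=1 -> KEEP
r=33=100001 popcount=2 -> skip
r=34=100010 popcount=2 -> skip
r=35=100011 popcount=3 -> skip
r=36=100100 popcount=2 -> skip
r=37=100101 popcount=3 -> skip
r=38=100110 popcount=3 -> skip
r=39=100111 popcount=4 -> skip
r=40=101000 popcount=2 -> skip
Kept rows: 8 16 32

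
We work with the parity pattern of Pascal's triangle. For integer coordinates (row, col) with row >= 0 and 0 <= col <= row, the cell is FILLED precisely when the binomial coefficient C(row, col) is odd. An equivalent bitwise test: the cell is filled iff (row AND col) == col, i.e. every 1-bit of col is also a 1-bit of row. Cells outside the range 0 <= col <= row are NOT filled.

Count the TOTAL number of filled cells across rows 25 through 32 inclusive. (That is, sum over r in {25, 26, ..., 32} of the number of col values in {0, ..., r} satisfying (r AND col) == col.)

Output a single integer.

r25=11001 pc3: +8 =8
r26=11010 pc3: +8 =16
r27=11011 pc4: +16 =32
r28=11100 pc3: +8 =40
r29=11101 pc4: +16 =56
r30=11110 pc4: +16 =72
r31=11111 pc5: +32 =104
r32=100000 pc1: +2 =106

Answer: 106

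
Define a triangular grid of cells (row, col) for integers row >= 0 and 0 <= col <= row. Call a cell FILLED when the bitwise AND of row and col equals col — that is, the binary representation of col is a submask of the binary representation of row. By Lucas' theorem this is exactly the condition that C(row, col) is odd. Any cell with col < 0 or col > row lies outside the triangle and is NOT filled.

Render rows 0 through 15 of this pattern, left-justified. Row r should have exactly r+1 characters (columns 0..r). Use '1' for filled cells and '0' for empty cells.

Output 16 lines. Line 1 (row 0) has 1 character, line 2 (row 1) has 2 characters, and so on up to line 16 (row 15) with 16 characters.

r0=0: 1
r1=1: 11
r2=10: 101
r3=11: 1111
r4=100: 10001
r5=101: 110011
r6=110: 1010101
r7=111: 11111111
r8=1000: 100000001
r9=1001: 1100000011
r10=1010: 10100000101
r11=1011: 111100001111
r12=1100: 1000100010001
r13=1101: 11001100110011
r14=1110: 101010101010101
r15=1111: 1111111111111111

Answer: 1
11
101
1111
10001
110011
1010101
11111111
100000001
1100000011
10100000101
111100001111
1000100010001
11001100110011
101010101010101
1111111111111111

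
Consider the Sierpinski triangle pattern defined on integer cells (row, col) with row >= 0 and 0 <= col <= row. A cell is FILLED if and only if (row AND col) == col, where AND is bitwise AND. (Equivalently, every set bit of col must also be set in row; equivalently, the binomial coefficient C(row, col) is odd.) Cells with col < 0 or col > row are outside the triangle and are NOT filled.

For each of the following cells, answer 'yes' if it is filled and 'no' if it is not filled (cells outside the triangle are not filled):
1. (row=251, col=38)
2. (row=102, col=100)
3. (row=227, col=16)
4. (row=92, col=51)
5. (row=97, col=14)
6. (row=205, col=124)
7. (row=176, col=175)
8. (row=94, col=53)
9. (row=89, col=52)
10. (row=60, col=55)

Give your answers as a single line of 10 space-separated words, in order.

Answer: no yes no no no no no no no no

Derivation:
(251,38): row=0b11111011, col=0b100110, row AND col = 0b100010 = 34; 34 != 38 -> empty
(102,100): row=0b1100110, col=0b1100100, row AND col = 0b1100100 = 100; 100 == 100 -> filled
(227,16): row=0b11100011, col=0b10000, row AND col = 0b0 = 0; 0 != 16 -> empty
(92,51): row=0b1011100, col=0b110011, row AND col = 0b10000 = 16; 16 != 51 -> empty
(97,14): row=0b1100001, col=0b1110, row AND col = 0b0 = 0; 0 != 14 -> empty
(205,124): row=0b11001101, col=0b1111100, row AND col = 0b1001100 = 76; 76 != 124 -> empty
(176,175): row=0b10110000, col=0b10101111, row AND col = 0b10100000 = 160; 160 != 175 -> empty
(94,53): row=0b1011110, col=0b110101, row AND col = 0b10100 = 20; 20 != 53 -> empty
(89,52): row=0b1011001, col=0b110100, row AND col = 0b10000 = 16; 16 != 52 -> empty
(60,55): row=0b111100, col=0b110111, row AND col = 0b110100 = 52; 52 != 55 -> empty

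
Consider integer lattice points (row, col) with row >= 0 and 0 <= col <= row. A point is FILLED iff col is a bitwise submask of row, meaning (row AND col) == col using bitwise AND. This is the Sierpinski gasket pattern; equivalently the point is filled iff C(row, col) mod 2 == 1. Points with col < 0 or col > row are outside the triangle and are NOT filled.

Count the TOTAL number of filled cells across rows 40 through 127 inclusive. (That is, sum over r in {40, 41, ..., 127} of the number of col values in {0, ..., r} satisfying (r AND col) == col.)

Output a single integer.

Answer: 1890

Derivation:
r40=101000 pc2: +4 =4
r41=101001 pc3: +8 =12
r42=101010 pc3: +8 =20
r43=101011 pc4: +16 =36
r44=101100 pc3: +8 =44
r45=101101 pc4: +16 =60
r46=101110 pc4: +16 =76
r47=101111 pc5: +32 =108
r48=110000 pc2: +4 =112
r49=110001 pc3: +8 =120
r50=110010 pc3: +8 =128
r51=110011 pc4: +16 =144
r52=110100 pc3: +8 =152
r53=110101 pc4: +16 =168
r54=110110 pc4: +16 =184
r55=110111 pc5: +32 =216
r56=111000 pc3: +8 =224
r57=111001 pc4: +16 =240
r58=111010 pc4: +16 =256
r59=111011 pc5: +32 =288
r60=111100 pc4: +16 =304
r61=111101 pc5: +32 =336
r62=111110 pc5: +32 =368
r63=111111 pc6: +64 =432
r64=1000000 pc1: +2 =434
r65=1000001 pc2: +4 =438
r66=1000010 pc2: +4 =442
r67=1000011 pc3: +8 =450
r68=1000100 pc2: +4 =454
r69=1000101 pc3: +8 =462
r70=1000110 pc3: +8 =470
r71=1000111 pc4: +16 =486
r72=1001000 pc2: +4 =490
r73=1001001 pc3: +8 =498
r74=1001010 pc3: +8 =506
r75=1001011 pc4: +16 =522
r76=1001100 pc3: +8 =530
r77=1001101 pc4: +16 =546
r78=1001110 pc4: +16 =562
r79=1001111 pc5: +32 =594
r80=1010000 pc2: +4 =598
r81=1010001 pc3: +8 =606
r82=1010010 pc3: +8 =614
r83=1010011 pc4: +16 =630
r84=1010100 pc3: +8 =638
r85=1010101 pc4: +16 =654
r86=1010110 pc4: +16 =670
r87=1010111 pc5: +32 =702
r88=1011000 pc3: +8 =710
r89=1011001 pc4: +16 =726
r90=1011010 pc4: +16 =742
r91=1011011 pc5: +32 =774
r92=1011100 pc4: +16 =790
r93=1011101 pc5: +32 =822
r94=1011110 pc5: +32 =854
r95=1011111 pc6: +64 =918
r96=1100000 pc2: +4 =922
r97=1100001 pc3: +8 =930
r98=1100010 pc3: +8 =938
r99=1100011 pc4: +16 =954
r100=1100100 pc3: +8 =962
r101=1100101 pc4: +16 =978
r102=1100110 pc4: +16 =994
r103=1100111 pc5: +32 =1026
r104=1101000 pc3: +8 =1034
r105=1101001 pc4: +16 =1050
r106=1101010 pc4: +16 =1066
r107=1101011 pc5: +32 =1098
r108=1101100 pc4: +16 =1114
r109=1101101 pc5: +32 =1146
r110=1101110 pc5: +32 =1178
r111=1101111 pc6: +64 =1242
r112=1110000 pc3: +8 =1250
r113=1110001 pc4: +16 =1266
r114=1110010 pc4: +16 =1282
r115=1110011 pc5: +32 =1314
r116=1110100 pc4: +16 =1330
r117=1110101 pc5: +32 =1362
r118=1110110 pc5: +32 =1394
r119=1110111 pc6: +64 =1458
r120=1111000 pc4: +16 =1474
r121=1111001 pc5: +32 =1506
r122=1111010 pc5: +32 =1538
r123=1111011 pc6: +64 =1602
r124=1111100 pc5: +32 =1634
r125=1111101 pc6: +64 =1698
r126=1111110 pc6: +64 =1762
r127=1111111 pc7: +128 =1890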